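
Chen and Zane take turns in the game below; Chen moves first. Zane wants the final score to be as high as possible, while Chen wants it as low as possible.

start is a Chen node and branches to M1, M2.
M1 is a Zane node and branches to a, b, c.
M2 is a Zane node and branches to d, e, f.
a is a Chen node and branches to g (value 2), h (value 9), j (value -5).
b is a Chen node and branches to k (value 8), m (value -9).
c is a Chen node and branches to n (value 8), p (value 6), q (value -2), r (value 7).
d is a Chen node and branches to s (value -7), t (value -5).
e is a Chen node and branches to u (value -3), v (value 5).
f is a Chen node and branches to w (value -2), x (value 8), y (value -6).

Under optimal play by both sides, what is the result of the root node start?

-3

a (Chen): min(2, 9, -5) = -5
b (Chen): min(8, -9) = -9
c (Chen): min(8, 6, -2, 7) = -2
M1 (Zane): max(-5, -9, -2) = -2
d (Chen): min(-7, -5) = -7
e (Chen): min(-3, 5) = -3
f (Chen): min(-2, 8, -6) = -6
M2 (Zane): max(-7, -3, -6) = -3
start (Chen): min(-2, -3) = -3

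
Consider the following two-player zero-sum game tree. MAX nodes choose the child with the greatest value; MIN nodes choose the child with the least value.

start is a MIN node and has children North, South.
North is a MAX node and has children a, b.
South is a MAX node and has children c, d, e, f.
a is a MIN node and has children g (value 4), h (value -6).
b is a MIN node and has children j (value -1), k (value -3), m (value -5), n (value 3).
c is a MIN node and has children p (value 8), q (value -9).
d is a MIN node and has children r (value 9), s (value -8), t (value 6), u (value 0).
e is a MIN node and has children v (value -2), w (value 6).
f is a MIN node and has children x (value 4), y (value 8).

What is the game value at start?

a (MIN): min(4, -6) = -6
b (MIN): min(-1, -3, -5, 3) = -5
North (MAX): max(-6, -5) = -5
c (MIN): min(8, -9) = -9
d (MIN): min(9, -8, 6, 0) = -8
e (MIN): min(-2, 6) = -2
f (MIN): min(4, 8) = 4
South (MAX): max(-9, -8, -2, 4) = 4
start (MIN): min(-5, 4) = -5

-5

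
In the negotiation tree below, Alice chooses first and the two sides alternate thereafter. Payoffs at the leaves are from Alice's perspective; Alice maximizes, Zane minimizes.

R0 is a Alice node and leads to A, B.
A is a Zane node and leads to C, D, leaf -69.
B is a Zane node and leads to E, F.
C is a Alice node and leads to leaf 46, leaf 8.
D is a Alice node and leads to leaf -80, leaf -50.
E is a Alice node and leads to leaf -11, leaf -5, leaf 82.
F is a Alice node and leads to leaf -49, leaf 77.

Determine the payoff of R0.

C (Alice): max(46, 8) = 46
D (Alice): max(-80, -50) = -50
A (Zane): min(46, -50, -69) = -69
E (Alice): max(-11, -5, 82) = 82
F (Alice): max(-49, 77) = 77
B (Zane): min(82, 77) = 77
R0 (Alice): max(-69, 77) = 77

77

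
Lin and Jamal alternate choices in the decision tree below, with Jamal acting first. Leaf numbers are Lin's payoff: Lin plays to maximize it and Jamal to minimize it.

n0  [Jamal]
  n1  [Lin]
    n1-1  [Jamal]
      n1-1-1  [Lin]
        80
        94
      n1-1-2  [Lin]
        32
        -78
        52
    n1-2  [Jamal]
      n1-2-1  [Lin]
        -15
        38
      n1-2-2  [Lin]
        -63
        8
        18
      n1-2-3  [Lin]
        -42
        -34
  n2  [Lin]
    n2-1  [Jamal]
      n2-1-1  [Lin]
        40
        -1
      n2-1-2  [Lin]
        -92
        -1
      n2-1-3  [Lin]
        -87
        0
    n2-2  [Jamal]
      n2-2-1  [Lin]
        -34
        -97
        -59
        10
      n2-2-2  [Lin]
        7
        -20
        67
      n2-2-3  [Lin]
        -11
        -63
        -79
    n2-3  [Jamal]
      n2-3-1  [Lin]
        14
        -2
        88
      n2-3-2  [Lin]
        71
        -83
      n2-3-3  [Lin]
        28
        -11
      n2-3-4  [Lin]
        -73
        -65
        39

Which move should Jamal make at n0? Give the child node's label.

n2

n1-1-1 (Lin): max(80, 94) = 94
n1-1-2 (Lin): max(32, -78, 52) = 52
n1-1 (Jamal): min(94, 52) = 52
n1-2-1 (Lin): max(-15, 38) = 38
n1-2-2 (Lin): max(-63, 8, 18) = 18
n1-2-3 (Lin): max(-42, -34) = -34
n1-2 (Jamal): min(38, 18, -34) = -34
n1 (Lin): max(52, -34) = 52
n2-1-1 (Lin): max(40, -1) = 40
n2-1-2 (Lin): max(-92, -1) = -1
n2-1-3 (Lin): max(-87, 0) = 0
n2-1 (Jamal): min(40, -1, 0) = -1
n2-2-1 (Lin): max(-34, -97, -59, 10) = 10
n2-2-2 (Lin): max(7, -20, 67) = 67
n2-2-3 (Lin): max(-11, -63, -79) = -11
n2-2 (Jamal): min(10, 67, -11) = -11
n2-3-1 (Lin): max(14, -2, 88) = 88
n2-3-2 (Lin): max(71, -83) = 71
n2-3-3 (Lin): max(28, -11) = 28
n2-3-4 (Lin): max(-73, -65, 39) = 39
n2-3 (Jamal): min(88, 71, 28, 39) = 28
n2 (Lin): max(-1, -11, 28) = 28
n0 (Jamal): min(52, 28) = 28
Jamal at n0 wants the lowest of {n1=52, n2=28}, so chooses n2.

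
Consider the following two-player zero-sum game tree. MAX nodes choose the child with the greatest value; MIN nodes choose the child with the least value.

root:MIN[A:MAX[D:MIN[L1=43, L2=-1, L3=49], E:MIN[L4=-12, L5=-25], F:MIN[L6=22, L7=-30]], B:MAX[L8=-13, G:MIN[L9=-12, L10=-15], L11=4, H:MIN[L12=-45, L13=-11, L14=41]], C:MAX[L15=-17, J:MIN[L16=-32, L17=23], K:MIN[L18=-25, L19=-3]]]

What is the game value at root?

-17

D (MIN): min(43, -1, 49) = -1
E (MIN): min(-12, -25) = -25
F (MIN): min(22, -30) = -30
A (MAX): max(-1, -25, -30) = -1
G (MIN): min(-12, -15) = -15
H (MIN): min(-45, -11, 41) = -45
B (MAX): max(-13, -15, 4, -45) = 4
J (MIN): min(-32, 23) = -32
K (MIN): min(-25, -3) = -25
C (MAX): max(-17, -32, -25) = -17
root (MIN): min(-1, 4, -17) = -17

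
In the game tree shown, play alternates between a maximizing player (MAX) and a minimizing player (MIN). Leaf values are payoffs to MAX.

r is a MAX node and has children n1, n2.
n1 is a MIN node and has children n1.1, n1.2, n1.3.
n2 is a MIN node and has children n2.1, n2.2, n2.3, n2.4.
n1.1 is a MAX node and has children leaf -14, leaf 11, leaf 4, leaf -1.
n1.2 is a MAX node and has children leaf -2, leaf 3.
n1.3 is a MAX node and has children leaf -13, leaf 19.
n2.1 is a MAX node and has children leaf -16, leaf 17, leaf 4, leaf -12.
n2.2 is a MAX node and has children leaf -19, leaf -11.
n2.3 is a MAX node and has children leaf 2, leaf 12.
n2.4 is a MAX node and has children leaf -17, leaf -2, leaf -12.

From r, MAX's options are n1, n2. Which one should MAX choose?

n1

n1.1 (MAX): max(-14, 11, 4, -1) = 11
n1.2 (MAX): max(-2, 3) = 3
n1.3 (MAX): max(-13, 19) = 19
n1 (MIN): min(11, 3, 19) = 3
n2.1 (MAX): max(-16, 17, 4, -12) = 17
n2.2 (MAX): max(-19, -11) = -11
n2.3 (MAX): max(2, 12) = 12
n2.4 (MAX): max(-17, -2, -12) = -2
n2 (MIN): min(17, -11, 12, -2) = -11
r (MAX): max(3, -11) = 3
MAX at r wants the highest of {n1=3, n2=-11}, so chooses n1.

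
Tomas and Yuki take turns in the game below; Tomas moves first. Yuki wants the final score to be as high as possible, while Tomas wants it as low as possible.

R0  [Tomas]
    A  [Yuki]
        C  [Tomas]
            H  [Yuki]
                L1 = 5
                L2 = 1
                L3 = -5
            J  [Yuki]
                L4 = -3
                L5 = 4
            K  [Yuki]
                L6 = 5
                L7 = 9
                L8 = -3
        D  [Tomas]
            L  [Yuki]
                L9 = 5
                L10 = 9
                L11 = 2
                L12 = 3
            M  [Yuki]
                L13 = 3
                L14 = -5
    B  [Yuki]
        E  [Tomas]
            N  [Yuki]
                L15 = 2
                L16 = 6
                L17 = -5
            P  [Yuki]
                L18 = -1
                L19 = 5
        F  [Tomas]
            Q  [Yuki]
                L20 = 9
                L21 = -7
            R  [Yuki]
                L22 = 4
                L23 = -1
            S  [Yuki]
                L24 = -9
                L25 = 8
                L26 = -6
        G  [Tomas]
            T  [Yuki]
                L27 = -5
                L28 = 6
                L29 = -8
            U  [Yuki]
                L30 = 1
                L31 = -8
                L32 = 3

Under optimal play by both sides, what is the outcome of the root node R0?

H (Yuki): max(5, 1, -5) = 5
J (Yuki): max(-3, 4) = 4
K (Yuki): max(5, 9, -3) = 9
C (Tomas): min(5, 4, 9) = 4
L (Yuki): max(5, 9, 2, 3) = 9
M (Yuki): max(3, -5) = 3
D (Tomas): min(9, 3) = 3
A (Yuki): max(4, 3) = 4
N (Yuki): max(2, 6, -5) = 6
P (Yuki): max(-1, 5) = 5
E (Tomas): min(6, 5) = 5
Q (Yuki): max(9, -7) = 9
R (Yuki): max(4, -1) = 4
S (Yuki): max(-9, 8, -6) = 8
F (Tomas): min(9, 4, 8) = 4
T (Yuki): max(-5, 6, -8) = 6
U (Yuki): max(1, -8, 3) = 3
G (Tomas): min(6, 3) = 3
B (Yuki): max(5, 4, 3) = 5
R0 (Tomas): min(4, 5) = 4

4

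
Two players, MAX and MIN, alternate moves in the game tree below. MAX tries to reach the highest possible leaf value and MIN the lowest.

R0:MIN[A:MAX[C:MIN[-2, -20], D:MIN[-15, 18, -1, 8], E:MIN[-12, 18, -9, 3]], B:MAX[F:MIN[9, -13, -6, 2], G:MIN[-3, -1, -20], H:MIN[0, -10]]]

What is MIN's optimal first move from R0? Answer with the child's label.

C (MIN): min(-2, -20) = -20
D (MIN): min(-15, 18, -1, 8) = -15
E (MIN): min(-12, 18, -9, 3) = -12
A (MAX): max(-20, -15, -12) = -12
F (MIN): min(9, -13, -6, 2) = -13
G (MIN): min(-3, -1, -20) = -20
H (MIN): min(0, -10) = -10
B (MAX): max(-13, -20, -10) = -10
R0 (MIN): min(-12, -10) = -12
MIN at R0 wants the lowest of {A=-12, B=-10}, so chooses A.

A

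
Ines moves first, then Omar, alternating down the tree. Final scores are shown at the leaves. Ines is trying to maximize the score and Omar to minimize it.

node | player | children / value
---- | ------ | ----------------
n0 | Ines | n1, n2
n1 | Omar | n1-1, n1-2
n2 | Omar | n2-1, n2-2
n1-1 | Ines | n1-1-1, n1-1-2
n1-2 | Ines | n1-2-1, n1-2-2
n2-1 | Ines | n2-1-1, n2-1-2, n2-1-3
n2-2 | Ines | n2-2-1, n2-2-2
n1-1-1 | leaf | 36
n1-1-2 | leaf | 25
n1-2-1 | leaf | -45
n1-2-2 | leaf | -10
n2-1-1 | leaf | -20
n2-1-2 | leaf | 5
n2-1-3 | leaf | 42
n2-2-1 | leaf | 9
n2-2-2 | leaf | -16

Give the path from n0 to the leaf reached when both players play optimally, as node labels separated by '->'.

n0 -> n2 -> n2-2 -> n2-2-1

n1-1 (Ines): max(36, 25) = 36
n1-2 (Ines): max(-45, -10) = -10
n1 (Omar): min(36, -10) = -10
n2-1 (Ines): max(-20, 5, 42) = 42
n2-2 (Ines): max(9, -16) = 9
n2 (Omar): min(42, 9) = 9
n0 (Ines): max(-10, 9) = 9
At n0, Ines picks n2 (highest: 9).
At n2, Omar picks n2-2 (lowest: 9).
At n2-2, Ines picks n2-2-1 (highest: 9).
Terminal value 9.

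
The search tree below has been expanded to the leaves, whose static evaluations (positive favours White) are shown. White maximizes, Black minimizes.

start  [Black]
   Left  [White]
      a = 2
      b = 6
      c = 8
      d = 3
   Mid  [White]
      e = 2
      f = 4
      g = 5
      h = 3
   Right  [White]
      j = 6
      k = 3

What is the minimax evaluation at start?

Left (White): max(2, 6, 8, 3) = 8
Mid (White): max(2, 4, 5, 3) = 5
Right (White): max(6, 3) = 6
start (Black): min(8, 5, 6) = 5

5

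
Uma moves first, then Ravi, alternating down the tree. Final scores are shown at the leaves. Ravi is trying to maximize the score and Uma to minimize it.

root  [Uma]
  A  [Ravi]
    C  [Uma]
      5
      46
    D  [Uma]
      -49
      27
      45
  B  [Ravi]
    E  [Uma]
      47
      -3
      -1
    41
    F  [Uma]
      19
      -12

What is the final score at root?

5

C (Uma): min(5, 46) = 5
D (Uma): min(-49, 27, 45) = -49
A (Ravi): max(5, -49) = 5
E (Uma): min(47, -3, -1) = -3
F (Uma): min(19, -12) = -12
B (Ravi): max(-3, 41, -12) = 41
root (Uma): min(5, 41) = 5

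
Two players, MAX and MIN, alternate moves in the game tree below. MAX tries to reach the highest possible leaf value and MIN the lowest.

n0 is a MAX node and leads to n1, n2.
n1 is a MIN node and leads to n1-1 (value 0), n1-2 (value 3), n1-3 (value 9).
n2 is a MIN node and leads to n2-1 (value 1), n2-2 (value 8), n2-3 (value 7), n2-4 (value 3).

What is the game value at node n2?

1

n2 (MIN): min(1, 8, 7, 3) = 1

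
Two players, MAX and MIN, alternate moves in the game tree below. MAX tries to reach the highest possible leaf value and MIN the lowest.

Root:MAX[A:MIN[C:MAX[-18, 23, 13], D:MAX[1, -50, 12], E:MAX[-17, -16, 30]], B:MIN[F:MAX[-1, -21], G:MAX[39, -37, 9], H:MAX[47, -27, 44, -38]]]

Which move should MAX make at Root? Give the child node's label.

A

C (MAX): max(-18, 23, 13) = 23
D (MAX): max(1, -50, 12) = 12
E (MAX): max(-17, -16, 30) = 30
A (MIN): min(23, 12, 30) = 12
F (MAX): max(-1, -21) = -1
G (MAX): max(39, -37, 9) = 39
H (MAX): max(47, -27, 44, -38) = 47
B (MIN): min(-1, 39, 47) = -1
Root (MAX): max(12, -1) = 12
MAX at Root wants the highest of {A=12, B=-1}, so chooses A.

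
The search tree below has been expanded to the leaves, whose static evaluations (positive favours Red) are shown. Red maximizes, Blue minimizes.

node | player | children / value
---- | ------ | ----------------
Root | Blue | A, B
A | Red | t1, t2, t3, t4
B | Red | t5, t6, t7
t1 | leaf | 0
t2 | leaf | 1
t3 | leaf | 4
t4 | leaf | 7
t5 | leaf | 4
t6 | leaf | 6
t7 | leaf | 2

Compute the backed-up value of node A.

A (Red): max(0, 1, 4, 7) = 7

7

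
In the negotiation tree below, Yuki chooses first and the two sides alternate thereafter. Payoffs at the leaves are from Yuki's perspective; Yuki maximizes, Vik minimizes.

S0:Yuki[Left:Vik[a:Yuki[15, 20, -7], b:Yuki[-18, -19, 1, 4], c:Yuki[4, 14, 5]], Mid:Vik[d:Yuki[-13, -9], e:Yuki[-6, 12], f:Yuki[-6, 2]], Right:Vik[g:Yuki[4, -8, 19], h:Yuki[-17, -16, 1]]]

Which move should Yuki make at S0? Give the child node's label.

a (Yuki): max(15, 20, -7) = 20
b (Yuki): max(-18, -19, 1, 4) = 4
c (Yuki): max(4, 14, 5) = 14
Left (Vik): min(20, 4, 14) = 4
d (Yuki): max(-13, -9) = -9
e (Yuki): max(-6, 12) = 12
f (Yuki): max(-6, 2) = 2
Mid (Vik): min(-9, 12, 2) = -9
g (Yuki): max(4, -8, 19) = 19
h (Yuki): max(-17, -16, 1) = 1
Right (Vik): min(19, 1) = 1
S0 (Yuki): max(4, -9, 1) = 4
Yuki at S0 wants the highest of {Left=4, Mid=-9, Right=1}, so chooses Left.

Left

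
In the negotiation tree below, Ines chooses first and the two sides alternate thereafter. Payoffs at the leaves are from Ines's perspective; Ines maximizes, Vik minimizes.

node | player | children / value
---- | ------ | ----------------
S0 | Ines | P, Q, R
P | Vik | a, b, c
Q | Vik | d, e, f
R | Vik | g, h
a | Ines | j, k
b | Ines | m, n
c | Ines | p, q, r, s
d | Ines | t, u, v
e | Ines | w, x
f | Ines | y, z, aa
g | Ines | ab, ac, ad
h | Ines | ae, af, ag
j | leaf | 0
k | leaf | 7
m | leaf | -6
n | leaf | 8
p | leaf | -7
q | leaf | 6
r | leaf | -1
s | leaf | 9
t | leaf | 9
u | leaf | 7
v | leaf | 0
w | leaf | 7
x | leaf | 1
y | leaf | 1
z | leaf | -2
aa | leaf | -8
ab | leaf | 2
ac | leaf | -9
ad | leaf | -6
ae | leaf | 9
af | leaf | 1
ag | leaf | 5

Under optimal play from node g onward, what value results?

2

g (Ines): max(2, -9, -6) = 2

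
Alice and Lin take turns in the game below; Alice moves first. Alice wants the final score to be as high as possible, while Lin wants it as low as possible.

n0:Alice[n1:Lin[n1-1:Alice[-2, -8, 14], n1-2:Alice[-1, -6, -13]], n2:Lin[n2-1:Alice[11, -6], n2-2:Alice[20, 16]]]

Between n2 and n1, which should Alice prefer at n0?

n2

n2-1 (Alice): max(11, -6) = 11
n2-2 (Alice): max(20, 16) = 20
n2 (Lin): min(11, 20) = 11
n1-1 (Alice): max(-2, -8, 14) = 14
n1-2 (Alice): max(-1, -6, -13) = -1
n1 (Lin): min(14, -1) = -1
Alice prefers the higher value; n2=11, n1=-1. n2 is better since 11 > -1.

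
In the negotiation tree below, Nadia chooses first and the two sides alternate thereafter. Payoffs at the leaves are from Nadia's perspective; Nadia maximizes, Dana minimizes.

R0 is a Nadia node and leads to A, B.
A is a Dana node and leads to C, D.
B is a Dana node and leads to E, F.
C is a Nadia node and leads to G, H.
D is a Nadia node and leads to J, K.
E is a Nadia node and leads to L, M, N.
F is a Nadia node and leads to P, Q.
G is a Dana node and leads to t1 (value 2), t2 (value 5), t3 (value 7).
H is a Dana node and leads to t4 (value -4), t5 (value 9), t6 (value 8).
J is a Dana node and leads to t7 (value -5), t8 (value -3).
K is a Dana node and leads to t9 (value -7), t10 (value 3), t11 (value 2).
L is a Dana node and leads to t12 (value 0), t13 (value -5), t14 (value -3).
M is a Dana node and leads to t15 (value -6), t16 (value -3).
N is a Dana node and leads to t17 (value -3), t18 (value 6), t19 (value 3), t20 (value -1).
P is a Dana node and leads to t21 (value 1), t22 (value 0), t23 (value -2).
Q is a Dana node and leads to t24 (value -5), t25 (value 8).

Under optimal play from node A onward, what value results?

G (Dana): min(2, 5, 7) = 2
H (Dana): min(-4, 9, 8) = -4
C (Nadia): max(2, -4) = 2
J (Dana): min(-5, -3) = -5
K (Dana): min(-7, 3, 2) = -7
D (Nadia): max(-5, -7) = -5
A (Dana): min(2, -5) = -5

-5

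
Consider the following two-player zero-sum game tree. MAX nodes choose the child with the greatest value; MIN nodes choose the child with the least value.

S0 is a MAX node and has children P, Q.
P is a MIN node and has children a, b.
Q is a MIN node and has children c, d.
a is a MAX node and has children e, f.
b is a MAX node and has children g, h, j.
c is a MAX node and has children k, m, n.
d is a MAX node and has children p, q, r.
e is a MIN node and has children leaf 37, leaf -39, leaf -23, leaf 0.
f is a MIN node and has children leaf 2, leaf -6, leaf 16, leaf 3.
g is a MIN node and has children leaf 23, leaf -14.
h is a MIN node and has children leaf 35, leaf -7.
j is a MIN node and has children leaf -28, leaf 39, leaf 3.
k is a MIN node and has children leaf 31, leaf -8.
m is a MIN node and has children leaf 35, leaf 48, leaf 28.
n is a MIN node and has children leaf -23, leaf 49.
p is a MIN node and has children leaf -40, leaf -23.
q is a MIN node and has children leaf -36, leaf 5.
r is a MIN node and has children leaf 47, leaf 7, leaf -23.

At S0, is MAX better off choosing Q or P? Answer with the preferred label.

P

k (MIN): min(31, -8) = -8
m (MIN): min(35, 48, 28) = 28
n (MIN): min(-23, 49) = -23
c (MAX): max(-8, 28, -23) = 28
p (MIN): min(-40, -23) = -40
q (MIN): min(-36, 5) = -36
r (MIN): min(47, 7, -23) = -23
d (MAX): max(-40, -36, -23) = -23
Q (MIN): min(28, -23) = -23
e (MIN): min(37, -39, -23, 0) = -39
f (MIN): min(2, -6, 16, 3) = -6
a (MAX): max(-39, -6) = -6
g (MIN): min(23, -14) = -14
h (MIN): min(35, -7) = -7
j (MIN): min(-28, 39, 3) = -28
b (MAX): max(-14, -7, -28) = -7
P (MIN): min(-6, -7) = -7
MAX prefers the higher value; Q=-23, P=-7. P is better since -7 > -23.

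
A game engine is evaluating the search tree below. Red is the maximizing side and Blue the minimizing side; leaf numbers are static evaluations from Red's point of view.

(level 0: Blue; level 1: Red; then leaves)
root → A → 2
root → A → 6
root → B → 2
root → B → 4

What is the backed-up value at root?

4

A (Red): max(2, 6) = 6
B (Red): max(2, 4) = 4
root (Blue): min(6, 4) = 4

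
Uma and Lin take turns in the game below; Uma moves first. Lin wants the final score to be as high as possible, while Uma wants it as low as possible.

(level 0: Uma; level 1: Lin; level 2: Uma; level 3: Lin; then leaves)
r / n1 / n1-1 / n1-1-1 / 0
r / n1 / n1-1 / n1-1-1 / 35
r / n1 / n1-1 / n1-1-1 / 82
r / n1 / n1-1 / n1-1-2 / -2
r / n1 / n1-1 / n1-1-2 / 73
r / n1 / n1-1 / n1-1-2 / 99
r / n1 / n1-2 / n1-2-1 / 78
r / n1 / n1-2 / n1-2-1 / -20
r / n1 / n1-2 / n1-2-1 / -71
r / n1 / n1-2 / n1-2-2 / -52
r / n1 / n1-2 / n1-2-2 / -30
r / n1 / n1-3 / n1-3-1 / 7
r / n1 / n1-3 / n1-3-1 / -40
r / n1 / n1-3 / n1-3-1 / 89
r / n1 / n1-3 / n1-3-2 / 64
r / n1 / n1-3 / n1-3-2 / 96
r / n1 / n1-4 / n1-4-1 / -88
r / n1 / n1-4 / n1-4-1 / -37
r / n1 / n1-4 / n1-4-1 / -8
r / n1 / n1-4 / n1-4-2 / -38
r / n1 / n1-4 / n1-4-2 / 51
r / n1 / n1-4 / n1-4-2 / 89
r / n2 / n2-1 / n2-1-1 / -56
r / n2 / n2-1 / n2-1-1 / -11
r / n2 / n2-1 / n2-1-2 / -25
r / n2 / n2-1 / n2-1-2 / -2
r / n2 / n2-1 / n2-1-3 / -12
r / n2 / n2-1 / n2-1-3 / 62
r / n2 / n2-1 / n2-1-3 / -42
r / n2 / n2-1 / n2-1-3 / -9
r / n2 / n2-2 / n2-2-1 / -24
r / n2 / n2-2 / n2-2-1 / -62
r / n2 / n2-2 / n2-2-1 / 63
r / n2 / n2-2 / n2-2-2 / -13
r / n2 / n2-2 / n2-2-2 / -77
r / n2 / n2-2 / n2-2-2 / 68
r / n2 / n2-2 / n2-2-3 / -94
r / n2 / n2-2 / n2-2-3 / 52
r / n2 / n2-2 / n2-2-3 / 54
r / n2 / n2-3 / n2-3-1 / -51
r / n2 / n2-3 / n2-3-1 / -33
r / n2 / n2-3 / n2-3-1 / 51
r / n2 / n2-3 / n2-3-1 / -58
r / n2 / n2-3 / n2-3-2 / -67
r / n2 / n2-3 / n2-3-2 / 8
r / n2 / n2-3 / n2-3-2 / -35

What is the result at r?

n1-1-1 (Lin): max(0, 35, 82) = 82
n1-1-2 (Lin): max(-2, 73, 99) = 99
n1-1 (Uma): min(82, 99) = 82
n1-2-1 (Lin): max(78, -20, -71) = 78
n1-2-2 (Lin): max(-52, -30) = -30
n1-2 (Uma): min(78, -30) = -30
n1-3-1 (Lin): max(7, -40, 89) = 89
n1-3-2 (Lin): max(64, 96) = 96
n1-3 (Uma): min(89, 96) = 89
n1-4-1 (Lin): max(-88, -37, -8) = -8
n1-4-2 (Lin): max(-38, 51, 89) = 89
n1-4 (Uma): min(-8, 89) = -8
n1 (Lin): max(82, -30, 89, -8) = 89
n2-1-1 (Lin): max(-56, -11) = -11
n2-1-2 (Lin): max(-25, -2) = -2
n2-1-3 (Lin): max(-12, 62, -42, -9) = 62
n2-1 (Uma): min(-11, -2, 62) = -11
n2-2-1 (Lin): max(-24, -62, 63) = 63
n2-2-2 (Lin): max(-13, -77, 68) = 68
n2-2-3 (Lin): max(-94, 52, 54) = 54
n2-2 (Uma): min(63, 68, 54) = 54
n2-3-1 (Lin): max(-51, -33, 51, -58) = 51
n2-3-2 (Lin): max(-67, 8, -35) = 8
n2-3 (Uma): min(51, 8) = 8
n2 (Lin): max(-11, 54, 8) = 54
r (Uma): min(89, 54) = 54

54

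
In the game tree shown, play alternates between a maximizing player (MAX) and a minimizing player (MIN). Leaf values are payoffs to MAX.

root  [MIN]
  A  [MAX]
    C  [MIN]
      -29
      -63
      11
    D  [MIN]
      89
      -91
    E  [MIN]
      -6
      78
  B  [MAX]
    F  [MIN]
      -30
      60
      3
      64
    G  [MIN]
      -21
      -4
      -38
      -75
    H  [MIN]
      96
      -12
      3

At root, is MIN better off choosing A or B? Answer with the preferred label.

C (MIN): min(-29, -63, 11) = -63
D (MIN): min(89, -91) = -91
E (MIN): min(-6, 78) = -6
A (MAX): max(-63, -91, -6) = -6
F (MIN): min(-30, 60, 3, 64) = -30
G (MIN): min(-21, -4, -38, -75) = -75
H (MIN): min(96, -12, 3) = -12
B (MAX): max(-30, -75, -12) = -12
MIN prefers the lower value; A=-6, B=-12. B is better since -12 < -6.

B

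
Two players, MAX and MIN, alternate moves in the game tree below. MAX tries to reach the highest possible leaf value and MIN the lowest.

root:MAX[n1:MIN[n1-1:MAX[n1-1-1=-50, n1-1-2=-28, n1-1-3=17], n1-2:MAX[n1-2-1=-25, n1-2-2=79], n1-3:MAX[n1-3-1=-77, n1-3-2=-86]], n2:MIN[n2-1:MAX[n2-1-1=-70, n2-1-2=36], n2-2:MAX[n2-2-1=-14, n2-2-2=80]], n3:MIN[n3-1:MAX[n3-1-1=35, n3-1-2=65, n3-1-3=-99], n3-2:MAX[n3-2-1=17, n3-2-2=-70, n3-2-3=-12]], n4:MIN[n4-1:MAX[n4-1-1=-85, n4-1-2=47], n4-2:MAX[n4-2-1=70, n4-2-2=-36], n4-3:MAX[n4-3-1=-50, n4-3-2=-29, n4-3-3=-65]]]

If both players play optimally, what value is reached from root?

n1-1 (MAX): max(-50, -28, 17) = 17
n1-2 (MAX): max(-25, 79) = 79
n1-3 (MAX): max(-77, -86) = -77
n1 (MIN): min(17, 79, -77) = -77
n2-1 (MAX): max(-70, 36) = 36
n2-2 (MAX): max(-14, 80) = 80
n2 (MIN): min(36, 80) = 36
n3-1 (MAX): max(35, 65, -99) = 65
n3-2 (MAX): max(17, -70, -12) = 17
n3 (MIN): min(65, 17) = 17
n4-1 (MAX): max(-85, 47) = 47
n4-2 (MAX): max(70, -36) = 70
n4-3 (MAX): max(-50, -29, -65) = -29
n4 (MIN): min(47, 70, -29) = -29
root (MAX): max(-77, 36, 17, -29) = 36

36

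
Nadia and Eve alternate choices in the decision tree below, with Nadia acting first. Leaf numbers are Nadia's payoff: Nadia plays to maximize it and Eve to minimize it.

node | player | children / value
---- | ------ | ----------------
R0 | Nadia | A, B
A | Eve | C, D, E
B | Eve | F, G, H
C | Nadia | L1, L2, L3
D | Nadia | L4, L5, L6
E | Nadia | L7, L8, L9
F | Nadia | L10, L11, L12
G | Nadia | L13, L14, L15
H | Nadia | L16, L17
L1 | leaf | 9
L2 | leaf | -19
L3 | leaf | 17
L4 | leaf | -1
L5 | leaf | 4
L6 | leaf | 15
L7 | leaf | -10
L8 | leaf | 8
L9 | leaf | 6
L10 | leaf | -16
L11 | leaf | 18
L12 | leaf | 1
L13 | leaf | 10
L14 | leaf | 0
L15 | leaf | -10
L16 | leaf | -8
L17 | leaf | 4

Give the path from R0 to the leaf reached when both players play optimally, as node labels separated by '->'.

R0 -> A -> E -> L8

C (Nadia): max(9, -19, 17) = 17
D (Nadia): max(-1, 4, 15) = 15
E (Nadia): max(-10, 8, 6) = 8
A (Eve): min(17, 15, 8) = 8
F (Nadia): max(-16, 18, 1) = 18
G (Nadia): max(10, 0, -10) = 10
H (Nadia): max(-8, 4) = 4
B (Eve): min(18, 10, 4) = 4
R0 (Nadia): max(8, 4) = 8
At R0, Nadia picks A (highest: 8).
At A, Eve picks E (lowest: 8).
At E, Nadia picks L8 (highest: 8).
Terminal value 8.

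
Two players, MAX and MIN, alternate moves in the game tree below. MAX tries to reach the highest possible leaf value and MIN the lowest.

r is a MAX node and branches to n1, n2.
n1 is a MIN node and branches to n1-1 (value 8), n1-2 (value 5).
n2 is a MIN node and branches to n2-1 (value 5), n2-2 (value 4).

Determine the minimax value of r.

n1 (MIN): min(8, 5) = 5
n2 (MIN): min(5, 4) = 4
r (MAX): max(5, 4) = 5

5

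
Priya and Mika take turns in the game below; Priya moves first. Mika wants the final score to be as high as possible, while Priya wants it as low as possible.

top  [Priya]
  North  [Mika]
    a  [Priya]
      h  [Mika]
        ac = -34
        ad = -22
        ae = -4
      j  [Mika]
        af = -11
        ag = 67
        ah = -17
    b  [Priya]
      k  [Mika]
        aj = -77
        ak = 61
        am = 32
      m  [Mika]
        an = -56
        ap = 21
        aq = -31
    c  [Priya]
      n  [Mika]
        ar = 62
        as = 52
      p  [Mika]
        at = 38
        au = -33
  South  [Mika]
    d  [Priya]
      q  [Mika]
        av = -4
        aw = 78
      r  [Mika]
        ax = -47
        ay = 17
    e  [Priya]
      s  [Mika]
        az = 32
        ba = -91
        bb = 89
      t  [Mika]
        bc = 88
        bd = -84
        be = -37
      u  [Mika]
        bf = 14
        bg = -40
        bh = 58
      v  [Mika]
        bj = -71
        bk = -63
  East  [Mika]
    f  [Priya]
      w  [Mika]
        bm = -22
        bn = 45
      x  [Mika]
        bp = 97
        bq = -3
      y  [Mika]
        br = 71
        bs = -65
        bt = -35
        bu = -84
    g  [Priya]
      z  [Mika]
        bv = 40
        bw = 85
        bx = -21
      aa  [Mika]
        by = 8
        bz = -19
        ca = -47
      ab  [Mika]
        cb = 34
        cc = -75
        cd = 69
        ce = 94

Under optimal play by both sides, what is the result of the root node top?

17

h (Mika): max(-34, -22, -4) = -4
j (Mika): max(-11, 67, -17) = 67
a (Priya): min(-4, 67) = -4
k (Mika): max(-77, 61, 32) = 61
m (Mika): max(-56, 21, -31) = 21
b (Priya): min(61, 21) = 21
n (Mika): max(62, 52) = 62
p (Mika): max(38, -33) = 38
c (Priya): min(62, 38) = 38
North (Mika): max(-4, 21, 38) = 38
q (Mika): max(-4, 78) = 78
r (Mika): max(-47, 17) = 17
d (Priya): min(78, 17) = 17
s (Mika): max(32, -91, 89) = 89
t (Mika): max(88, -84, -37) = 88
u (Mika): max(14, -40, 58) = 58
v (Mika): max(-71, -63) = -63
e (Priya): min(89, 88, 58, -63) = -63
South (Mika): max(17, -63) = 17
w (Mika): max(-22, 45) = 45
x (Mika): max(97, -3) = 97
y (Mika): max(71, -65, -35, -84) = 71
f (Priya): min(45, 97, 71) = 45
z (Mika): max(40, 85, -21) = 85
aa (Mika): max(8, -19, -47) = 8
ab (Mika): max(34, -75, 69, 94) = 94
g (Priya): min(85, 8, 94) = 8
East (Mika): max(45, 8) = 45
top (Priya): min(38, 17, 45) = 17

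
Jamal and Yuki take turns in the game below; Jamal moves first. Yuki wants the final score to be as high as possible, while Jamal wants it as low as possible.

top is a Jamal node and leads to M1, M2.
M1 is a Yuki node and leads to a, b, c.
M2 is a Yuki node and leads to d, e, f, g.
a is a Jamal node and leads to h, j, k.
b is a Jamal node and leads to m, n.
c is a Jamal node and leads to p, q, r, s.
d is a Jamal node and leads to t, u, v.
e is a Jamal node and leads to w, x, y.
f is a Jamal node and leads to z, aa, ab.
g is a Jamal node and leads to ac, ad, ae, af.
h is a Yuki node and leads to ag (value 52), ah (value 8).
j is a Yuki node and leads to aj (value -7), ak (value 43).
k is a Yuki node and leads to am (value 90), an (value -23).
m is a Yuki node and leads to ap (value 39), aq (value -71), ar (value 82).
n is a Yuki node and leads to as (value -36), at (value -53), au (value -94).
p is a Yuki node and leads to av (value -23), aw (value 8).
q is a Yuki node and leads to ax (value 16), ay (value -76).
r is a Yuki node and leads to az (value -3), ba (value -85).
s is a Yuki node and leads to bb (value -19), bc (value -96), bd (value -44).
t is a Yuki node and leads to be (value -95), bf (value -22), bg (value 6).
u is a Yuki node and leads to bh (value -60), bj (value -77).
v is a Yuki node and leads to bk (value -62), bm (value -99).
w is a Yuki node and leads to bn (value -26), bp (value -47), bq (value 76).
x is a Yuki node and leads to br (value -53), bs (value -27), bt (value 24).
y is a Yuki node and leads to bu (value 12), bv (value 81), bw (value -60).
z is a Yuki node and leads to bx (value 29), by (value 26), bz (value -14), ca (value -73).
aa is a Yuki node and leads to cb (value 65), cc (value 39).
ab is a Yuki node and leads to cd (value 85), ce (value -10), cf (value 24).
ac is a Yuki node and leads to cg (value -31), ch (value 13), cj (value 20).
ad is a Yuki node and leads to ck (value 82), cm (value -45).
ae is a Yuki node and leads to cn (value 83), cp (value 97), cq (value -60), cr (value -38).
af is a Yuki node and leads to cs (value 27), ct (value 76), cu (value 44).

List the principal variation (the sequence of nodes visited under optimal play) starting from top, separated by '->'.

top -> M2 -> f -> z -> bx

h (Yuki): max(52, 8) = 52
j (Yuki): max(-7, 43) = 43
k (Yuki): max(90, -23) = 90
a (Jamal): min(52, 43, 90) = 43
m (Yuki): max(39, -71, 82) = 82
n (Yuki): max(-36, -53, -94) = -36
b (Jamal): min(82, -36) = -36
p (Yuki): max(-23, 8) = 8
q (Yuki): max(16, -76) = 16
r (Yuki): max(-3, -85) = -3
s (Yuki): max(-19, -96, -44) = -19
c (Jamal): min(8, 16, -3, -19) = -19
M1 (Yuki): max(43, -36, -19) = 43
t (Yuki): max(-95, -22, 6) = 6
u (Yuki): max(-60, -77) = -60
v (Yuki): max(-62, -99) = -62
d (Jamal): min(6, -60, -62) = -62
w (Yuki): max(-26, -47, 76) = 76
x (Yuki): max(-53, -27, 24) = 24
y (Yuki): max(12, 81, -60) = 81
e (Jamal): min(76, 24, 81) = 24
z (Yuki): max(29, 26, -14, -73) = 29
aa (Yuki): max(65, 39) = 65
ab (Yuki): max(85, -10, 24) = 85
f (Jamal): min(29, 65, 85) = 29
ac (Yuki): max(-31, 13, 20) = 20
ad (Yuki): max(82, -45) = 82
ae (Yuki): max(83, 97, -60, -38) = 97
af (Yuki): max(27, 76, 44) = 76
g (Jamal): min(20, 82, 97, 76) = 20
M2 (Yuki): max(-62, 24, 29, 20) = 29
top (Jamal): min(43, 29) = 29
At top, Jamal picks M2 (lowest: 29).
At M2, Yuki picks f (highest: 29).
At f, Jamal picks z (lowest: 29).
At z, Yuki picks bx (highest: 29).
Terminal value 29.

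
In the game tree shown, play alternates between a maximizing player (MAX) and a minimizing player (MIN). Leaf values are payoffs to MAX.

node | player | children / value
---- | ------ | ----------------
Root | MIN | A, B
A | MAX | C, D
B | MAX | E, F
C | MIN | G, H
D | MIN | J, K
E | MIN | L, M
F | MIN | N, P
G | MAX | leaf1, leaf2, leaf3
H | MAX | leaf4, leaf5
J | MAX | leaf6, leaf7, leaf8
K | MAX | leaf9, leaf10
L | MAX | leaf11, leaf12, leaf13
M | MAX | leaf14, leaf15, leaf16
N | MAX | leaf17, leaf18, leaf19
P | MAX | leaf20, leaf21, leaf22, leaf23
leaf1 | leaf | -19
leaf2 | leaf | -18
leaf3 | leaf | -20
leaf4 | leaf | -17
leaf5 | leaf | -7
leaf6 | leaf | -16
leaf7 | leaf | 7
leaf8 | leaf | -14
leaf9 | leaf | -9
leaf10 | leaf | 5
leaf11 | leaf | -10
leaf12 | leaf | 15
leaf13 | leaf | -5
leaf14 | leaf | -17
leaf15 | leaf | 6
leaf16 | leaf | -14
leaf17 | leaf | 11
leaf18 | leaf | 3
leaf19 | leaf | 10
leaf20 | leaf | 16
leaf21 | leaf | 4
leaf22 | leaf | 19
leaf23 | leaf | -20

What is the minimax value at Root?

5

G (MAX): max(-19, -18, -20) = -18
H (MAX): max(-17, -7) = -7
C (MIN): min(-18, -7) = -18
J (MAX): max(-16, 7, -14) = 7
K (MAX): max(-9, 5) = 5
D (MIN): min(7, 5) = 5
A (MAX): max(-18, 5) = 5
L (MAX): max(-10, 15, -5) = 15
M (MAX): max(-17, 6, -14) = 6
E (MIN): min(15, 6) = 6
N (MAX): max(11, 3, 10) = 11
P (MAX): max(16, 4, 19, -20) = 19
F (MIN): min(11, 19) = 11
B (MAX): max(6, 11) = 11
Root (MIN): min(5, 11) = 5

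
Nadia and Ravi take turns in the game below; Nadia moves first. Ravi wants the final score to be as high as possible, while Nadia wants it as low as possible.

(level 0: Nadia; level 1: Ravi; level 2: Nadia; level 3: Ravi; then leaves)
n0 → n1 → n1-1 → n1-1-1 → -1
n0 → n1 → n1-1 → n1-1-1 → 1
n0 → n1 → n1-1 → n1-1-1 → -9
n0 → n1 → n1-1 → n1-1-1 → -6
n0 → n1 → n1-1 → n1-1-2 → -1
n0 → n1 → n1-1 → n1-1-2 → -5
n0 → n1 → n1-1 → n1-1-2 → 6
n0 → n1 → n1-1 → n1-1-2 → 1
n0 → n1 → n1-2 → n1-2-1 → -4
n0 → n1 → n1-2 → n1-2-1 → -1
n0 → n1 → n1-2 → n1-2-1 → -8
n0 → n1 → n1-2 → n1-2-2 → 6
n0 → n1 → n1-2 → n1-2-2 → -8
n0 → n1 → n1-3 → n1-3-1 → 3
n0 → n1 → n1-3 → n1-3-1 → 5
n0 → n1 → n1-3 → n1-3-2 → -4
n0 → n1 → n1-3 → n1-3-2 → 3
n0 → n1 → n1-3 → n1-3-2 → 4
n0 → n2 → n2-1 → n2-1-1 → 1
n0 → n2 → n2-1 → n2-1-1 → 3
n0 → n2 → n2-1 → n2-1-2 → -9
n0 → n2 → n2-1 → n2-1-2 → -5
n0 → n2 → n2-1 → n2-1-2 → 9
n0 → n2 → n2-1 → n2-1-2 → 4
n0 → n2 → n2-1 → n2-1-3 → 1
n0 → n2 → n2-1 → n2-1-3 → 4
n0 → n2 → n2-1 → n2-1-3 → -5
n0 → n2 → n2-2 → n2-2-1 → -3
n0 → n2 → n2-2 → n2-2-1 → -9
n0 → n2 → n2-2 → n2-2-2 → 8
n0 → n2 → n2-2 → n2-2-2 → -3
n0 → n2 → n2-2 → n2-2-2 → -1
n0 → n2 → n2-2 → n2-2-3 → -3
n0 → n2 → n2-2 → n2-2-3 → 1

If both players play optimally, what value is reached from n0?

3

n1-1-1 (Ravi): max(-1, 1, -9, -6) = 1
n1-1-2 (Ravi): max(-1, -5, 6, 1) = 6
n1-1 (Nadia): min(1, 6) = 1
n1-2-1 (Ravi): max(-4, -1, -8) = -1
n1-2-2 (Ravi): max(6, -8) = 6
n1-2 (Nadia): min(-1, 6) = -1
n1-3-1 (Ravi): max(3, 5) = 5
n1-3-2 (Ravi): max(-4, 3, 4) = 4
n1-3 (Nadia): min(5, 4) = 4
n1 (Ravi): max(1, -1, 4) = 4
n2-1-1 (Ravi): max(1, 3) = 3
n2-1-2 (Ravi): max(-9, -5, 9, 4) = 9
n2-1-3 (Ravi): max(1, 4, -5) = 4
n2-1 (Nadia): min(3, 9, 4) = 3
n2-2-1 (Ravi): max(-3, -9) = -3
n2-2-2 (Ravi): max(8, -3, -1) = 8
n2-2-3 (Ravi): max(-3, 1) = 1
n2-2 (Nadia): min(-3, 8, 1) = -3
n2 (Ravi): max(3, -3) = 3
n0 (Nadia): min(4, 3) = 3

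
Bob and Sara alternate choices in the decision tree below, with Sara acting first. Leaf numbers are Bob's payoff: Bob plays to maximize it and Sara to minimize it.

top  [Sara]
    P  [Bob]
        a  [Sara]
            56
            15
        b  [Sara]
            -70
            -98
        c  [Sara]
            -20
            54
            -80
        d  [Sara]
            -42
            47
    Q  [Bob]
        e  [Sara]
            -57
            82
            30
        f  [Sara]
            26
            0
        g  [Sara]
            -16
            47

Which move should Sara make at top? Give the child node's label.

Q

a (Sara): min(56, 15) = 15
b (Sara): min(-70, -98) = -98
c (Sara): min(-20, 54, -80) = -80
d (Sara): min(-42, 47) = -42
P (Bob): max(15, -98, -80, -42) = 15
e (Sara): min(-57, 82, 30) = -57
f (Sara): min(26, 0) = 0
g (Sara): min(-16, 47) = -16
Q (Bob): max(-57, 0, -16) = 0
top (Sara): min(15, 0) = 0
Sara at top wants the lowest of {P=15, Q=0}, so chooses Q.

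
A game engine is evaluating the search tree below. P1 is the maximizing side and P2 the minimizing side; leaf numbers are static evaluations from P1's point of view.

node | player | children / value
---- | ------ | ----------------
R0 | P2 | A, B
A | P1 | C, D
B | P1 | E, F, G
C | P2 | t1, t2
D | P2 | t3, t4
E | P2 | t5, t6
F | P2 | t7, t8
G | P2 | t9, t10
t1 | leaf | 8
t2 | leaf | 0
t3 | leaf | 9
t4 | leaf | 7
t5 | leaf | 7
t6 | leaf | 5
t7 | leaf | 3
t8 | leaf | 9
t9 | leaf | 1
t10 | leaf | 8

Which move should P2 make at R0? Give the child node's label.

C (P2): min(8, 0) = 0
D (P2): min(9, 7) = 7
A (P1): max(0, 7) = 7
E (P2): min(7, 5) = 5
F (P2): min(3, 9) = 3
G (P2): min(1, 8) = 1
B (P1): max(5, 3, 1) = 5
R0 (P2): min(7, 5) = 5
P2 at R0 wants the lowest of {A=7, B=5}, so chooses B.

B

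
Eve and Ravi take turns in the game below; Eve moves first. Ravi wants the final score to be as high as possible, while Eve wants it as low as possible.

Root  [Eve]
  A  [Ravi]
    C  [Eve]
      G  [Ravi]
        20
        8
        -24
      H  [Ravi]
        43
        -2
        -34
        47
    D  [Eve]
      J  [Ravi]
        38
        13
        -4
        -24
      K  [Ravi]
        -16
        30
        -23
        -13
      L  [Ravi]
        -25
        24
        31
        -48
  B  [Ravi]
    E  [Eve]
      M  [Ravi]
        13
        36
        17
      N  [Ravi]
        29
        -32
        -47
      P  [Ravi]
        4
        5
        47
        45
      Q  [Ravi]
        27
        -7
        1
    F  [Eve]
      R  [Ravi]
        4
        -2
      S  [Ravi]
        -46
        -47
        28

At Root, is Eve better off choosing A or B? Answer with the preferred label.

G (Ravi): max(20, 8, -24) = 20
H (Ravi): max(43, -2, -34, 47) = 47
C (Eve): min(20, 47) = 20
J (Ravi): max(38, 13, -4, -24) = 38
K (Ravi): max(-16, 30, -23, -13) = 30
L (Ravi): max(-25, 24, 31, -48) = 31
D (Eve): min(38, 30, 31) = 30
A (Ravi): max(20, 30) = 30
M (Ravi): max(13, 36, 17) = 36
N (Ravi): max(29, -32, -47) = 29
P (Ravi): max(4, 5, 47, 45) = 47
Q (Ravi): max(27, -7, 1) = 27
E (Eve): min(36, 29, 47, 27) = 27
R (Ravi): max(4, -2) = 4
S (Ravi): max(-46, -47, 28) = 28
F (Eve): min(4, 28) = 4
B (Ravi): max(27, 4) = 27
Eve prefers the lower value; A=30, B=27. B is better since 27 < 30.

B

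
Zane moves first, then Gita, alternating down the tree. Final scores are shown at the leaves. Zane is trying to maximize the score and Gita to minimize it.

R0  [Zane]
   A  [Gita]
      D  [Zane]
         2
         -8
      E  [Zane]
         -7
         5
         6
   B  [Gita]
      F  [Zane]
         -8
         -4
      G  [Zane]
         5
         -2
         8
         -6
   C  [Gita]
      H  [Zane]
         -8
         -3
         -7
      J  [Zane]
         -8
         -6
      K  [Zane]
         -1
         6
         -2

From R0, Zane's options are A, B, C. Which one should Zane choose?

A

D (Zane): max(2, -8) = 2
E (Zane): max(-7, 5, 6) = 6
A (Gita): min(2, 6) = 2
F (Zane): max(-8, -4) = -4
G (Zane): max(5, -2, 8, -6) = 8
B (Gita): min(-4, 8) = -4
H (Zane): max(-8, -3, -7) = -3
J (Zane): max(-8, -6) = -6
K (Zane): max(-1, 6, -2) = 6
C (Gita): min(-3, -6, 6) = -6
R0 (Zane): max(2, -4, -6) = 2
Zane at R0 wants the highest of {A=2, B=-4, C=-6}, so chooses A.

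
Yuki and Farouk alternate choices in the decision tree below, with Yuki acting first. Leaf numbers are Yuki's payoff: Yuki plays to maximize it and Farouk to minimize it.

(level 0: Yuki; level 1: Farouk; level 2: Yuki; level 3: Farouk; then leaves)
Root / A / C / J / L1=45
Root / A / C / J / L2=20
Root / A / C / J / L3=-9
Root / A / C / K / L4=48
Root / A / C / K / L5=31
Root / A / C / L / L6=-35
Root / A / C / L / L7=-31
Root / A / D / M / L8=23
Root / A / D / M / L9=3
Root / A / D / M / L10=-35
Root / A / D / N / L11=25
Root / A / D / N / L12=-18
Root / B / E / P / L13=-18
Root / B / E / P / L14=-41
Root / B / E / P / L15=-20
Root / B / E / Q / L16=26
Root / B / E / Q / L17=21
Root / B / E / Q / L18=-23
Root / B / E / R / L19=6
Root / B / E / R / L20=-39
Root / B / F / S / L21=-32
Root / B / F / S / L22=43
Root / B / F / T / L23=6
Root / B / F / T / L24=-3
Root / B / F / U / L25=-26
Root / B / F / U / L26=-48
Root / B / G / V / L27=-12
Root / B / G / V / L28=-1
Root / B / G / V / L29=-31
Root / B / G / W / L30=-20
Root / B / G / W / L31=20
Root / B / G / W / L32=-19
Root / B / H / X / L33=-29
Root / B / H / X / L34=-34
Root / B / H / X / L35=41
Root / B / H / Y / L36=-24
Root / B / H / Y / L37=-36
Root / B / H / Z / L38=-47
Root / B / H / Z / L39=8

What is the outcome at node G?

-20

V (Farouk): min(-12, -1, -31) = -31
W (Farouk): min(-20, 20, -19) = -20
G (Yuki): max(-31, -20) = -20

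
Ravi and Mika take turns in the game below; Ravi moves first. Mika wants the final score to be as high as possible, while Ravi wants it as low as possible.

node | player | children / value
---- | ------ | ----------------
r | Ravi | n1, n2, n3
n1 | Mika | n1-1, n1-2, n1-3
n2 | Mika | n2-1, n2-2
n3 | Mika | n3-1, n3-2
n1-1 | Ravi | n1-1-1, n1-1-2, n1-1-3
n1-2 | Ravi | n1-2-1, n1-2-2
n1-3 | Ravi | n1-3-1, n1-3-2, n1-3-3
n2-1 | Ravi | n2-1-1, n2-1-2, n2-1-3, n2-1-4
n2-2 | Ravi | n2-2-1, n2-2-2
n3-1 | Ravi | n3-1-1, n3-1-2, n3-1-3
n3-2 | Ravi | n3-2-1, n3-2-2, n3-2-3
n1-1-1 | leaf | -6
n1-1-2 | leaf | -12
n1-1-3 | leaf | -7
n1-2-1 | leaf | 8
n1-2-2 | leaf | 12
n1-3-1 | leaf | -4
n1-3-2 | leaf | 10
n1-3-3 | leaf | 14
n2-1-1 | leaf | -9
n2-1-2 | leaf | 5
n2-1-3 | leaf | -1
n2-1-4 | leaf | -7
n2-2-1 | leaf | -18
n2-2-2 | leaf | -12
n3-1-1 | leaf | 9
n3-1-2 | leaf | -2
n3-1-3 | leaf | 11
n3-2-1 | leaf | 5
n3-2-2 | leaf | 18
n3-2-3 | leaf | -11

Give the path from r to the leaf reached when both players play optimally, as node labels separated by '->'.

n1-1 (Ravi): min(-6, -12, -7) = -12
n1-2 (Ravi): min(8, 12) = 8
n1-3 (Ravi): min(-4, 10, 14) = -4
n1 (Mika): max(-12, 8, -4) = 8
n2-1 (Ravi): min(-9, 5, -1, -7) = -9
n2-2 (Ravi): min(-18, -12) = -18
n2 (Mika): max(-9, -18) = -9
n3-1 (Ravi): min(9, -2, 11) = -2
n3-2 (Ravi): min(5, 18, -11) = -11
n3 (Mika): max(-2, -11) = -2
r (Ravi): min(8, -9, -2) = -9
At r, Ravi picks n2 (lowest: -9).
At n2, Mika picks n2-1 (highest: -9).
At n2-1, Ravi picks n2-1-1 (lowest: -9).
Terminal value -9.

r -> n2 -> n2-1 -> n2-1-1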